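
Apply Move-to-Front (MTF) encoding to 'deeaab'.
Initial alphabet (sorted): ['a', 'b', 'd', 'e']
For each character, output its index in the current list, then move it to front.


MTF encoding:
'd': index 2 in ['a', 'b', 'd', 'e'] -> ['d', 'a', 'b', 'e']
'e': index 3 in ['d', 'a', 'b', 'e'] -> ['e', 'd', 'a', 'b']
'e': index 0 in ['e', 'd', 'a', 'b'] -> ['e', 'd', 'a', 'b']
'a': index 2 in ['e', 'd', 'a', 'b'] -> ['a', 'e', 'd', 'b']
'a': index 0 in ['a', 'e', 'd', 'b'] -> ['a', 'e', 'd', 'b']
'b': index 3 in ['a', 'e', 'd', 'b'] -> ['b', 'a', 'e', 'd']


Output: [2, 3, 0, 2, 0, 3]


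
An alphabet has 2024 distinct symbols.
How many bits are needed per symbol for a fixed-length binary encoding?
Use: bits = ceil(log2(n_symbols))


log2(2024) = 10.983
Bracket: 2^10 = 1024 < 2024 <= 2^11 = 2048
So ceil(log2(2024)) = 11

bits = ceil(log2(2024)) = ceil(10.983) = 11 bits


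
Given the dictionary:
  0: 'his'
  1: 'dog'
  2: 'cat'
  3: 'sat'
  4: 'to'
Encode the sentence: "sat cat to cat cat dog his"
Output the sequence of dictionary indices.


Look up each word in the dictionary:
  'sat' -> 3
  'cat' -> 2
  'to' -> 4
  'cat' -> 2
  'cat' -> 2
  'dog' -> 1
  'his' -> 0

Encoded: [3, 2, 4, 2, 2, 1, 0]


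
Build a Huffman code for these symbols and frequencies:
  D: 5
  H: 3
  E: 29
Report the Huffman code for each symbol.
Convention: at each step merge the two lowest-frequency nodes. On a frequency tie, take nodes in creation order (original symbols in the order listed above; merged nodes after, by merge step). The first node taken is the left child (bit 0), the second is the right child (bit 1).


Huffman tree construction:
Step 1: Merge H(3) + D(5) = 8
Step 2: Merge (H+D)(8) + E(29) = 37
Read each symbol's code off the tree from the root (left child = 0, right child = 1).

Codes:
  D: 01 (length 2)
  H: 00 (length 2)
  E: 1 (length 1)
Average code length: 45/37 = 1.2162 bits/symbol


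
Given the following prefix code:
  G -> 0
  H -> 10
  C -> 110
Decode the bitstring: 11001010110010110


Decoding step by step:
Bits 110 -> C
Bits 0 -> G
Bits 10 -> H
Bits 10 -> H
Bits 110 -> C
Bits 0 -> G
Bits 10 -> H
Bits 110 -> C


Decoded message: CGHHCGHC


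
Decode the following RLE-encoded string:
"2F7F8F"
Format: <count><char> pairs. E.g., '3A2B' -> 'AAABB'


Expanding each <count><char> pair:
  2F -> 'FF'
  7F -> 'FFFFFFF'
  8F -> 'FFFFFFFF'

Decoded = FFFFFFFFFFFFFFFFF


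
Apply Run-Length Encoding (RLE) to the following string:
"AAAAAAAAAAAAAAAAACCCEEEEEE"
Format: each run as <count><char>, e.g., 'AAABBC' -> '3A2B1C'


Scanning runs left to right:
  i=0: run of 'A' x 17 -> '17A'
  i=17: run of 'C' x 3 -> '3C'
  i=20: run of 'E' x 6 -> '6E'

RLE = 17A3C6E


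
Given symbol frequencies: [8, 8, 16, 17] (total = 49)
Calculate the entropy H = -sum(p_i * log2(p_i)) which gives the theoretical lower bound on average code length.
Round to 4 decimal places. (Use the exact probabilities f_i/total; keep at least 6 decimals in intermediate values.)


Per-symbol terms -p_i * log2(p_i) with p_i = f_i/49:
  p = 8/49 = 0.163265: log2(p) = -2.614710, -p*log2(p) = 0.426891
  p = 8/49 = 0.163265: log2(p) = -2.614710, -p*log2(p) = 0.426891
  p = 16/49 = 0.326531: log2(p) = -1.614710, -p*log2(p) = 0.527252
  p = 17/49 = 0.346939: log2(p) = -1.527247, -p*log2(p) = 0.529861
H = 0.426891 + 0.426891 + 0.527252 + 0.529861 = 1.910895

H = 1.9109 bits/symbol


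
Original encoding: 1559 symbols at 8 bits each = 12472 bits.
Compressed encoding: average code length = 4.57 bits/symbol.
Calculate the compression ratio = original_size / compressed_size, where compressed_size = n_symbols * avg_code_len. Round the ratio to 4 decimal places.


original_size = n_symbols * orig_bits = 1559 * 8 = 12472 bits
compressed_size = n_symbols * avg_code_len = 1559 * 4.57 = 7124.63 bits
ratio = original_size / compressed_size = 12472 / 7124.63 = 1.7505

Compression ratio = 1.7505


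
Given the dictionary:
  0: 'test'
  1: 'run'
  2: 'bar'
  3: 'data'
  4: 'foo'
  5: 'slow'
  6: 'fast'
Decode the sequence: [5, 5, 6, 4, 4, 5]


Look up each index in the dictionary:
  5 -> 'slow'
  5 -> 'slow'
  6 -> 'fast'
  4 -> 'foo'
  4 -> 'foo'
  5 -> 'slow'

Decoded: "slow slow fast foo foo slow"


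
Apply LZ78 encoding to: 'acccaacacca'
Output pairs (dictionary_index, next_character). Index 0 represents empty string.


LZ78 encoding steps:
Dictionary: {0: ''}
Step 1: w='' (idx 0), next='a' -> output (0, 'a'), add 'a' as idx 1
Step 2: w='' (idx 0), next='c' -> output (0, 'c'), add 'c' as idx 2
Step 3: w='c' (idx 2), next='c' -> output (2, 'c'), add 'cc' as idx 3
Step 4: w='a' (idx 1), next='a' -> output (1, 'a'), add 'aa' as idx 4
Step 5: w='c' (idx 2), next='a' -> output (2, 'a'), add 'ca' as idx 5
Step 6: w='cc' (idx 3), next='a' -> output (3, 'a'), add 'cca' as idx 6


Encoded: [(0, 'a'), (0, 'c'), (2, 'c'), (1, 'a'), (2, 'a'), (3, 'a')]


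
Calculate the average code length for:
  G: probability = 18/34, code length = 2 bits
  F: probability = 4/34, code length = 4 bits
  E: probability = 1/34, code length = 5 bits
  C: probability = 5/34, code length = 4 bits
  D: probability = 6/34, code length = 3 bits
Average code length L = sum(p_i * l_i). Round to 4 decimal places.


Weighted contributions p_i * l_i:
  G: (18/34) * 2 = 36/34
  F: (4/34) * 4 = 16/34
  E: (1/34) * 5 = 5/34
  C: (5/34) * 4 = 20/34
  D: (6/34) * 3 = 18/34
Sum = (36 + 16 + 5 + 20 + 18)/34 = 95/34

L = 95/34 = 2.7941 bits/symbol


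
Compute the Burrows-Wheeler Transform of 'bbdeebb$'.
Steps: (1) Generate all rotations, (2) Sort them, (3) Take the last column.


Rotations (sorted):
  0: $bbdeebb -> last char: b
  1: b$bbdeeb -> last char: b
  2: bb$bbdee -> last char: e
  3: bbdeebb$ -> last char: $
  4: bdeebb$b -> last char: b
  5: deebb$bb -> last char: b
  6: ebb$bbde -> last char: e
  7: eebb$bbd -> last char: d


BWT = bbe$bbed


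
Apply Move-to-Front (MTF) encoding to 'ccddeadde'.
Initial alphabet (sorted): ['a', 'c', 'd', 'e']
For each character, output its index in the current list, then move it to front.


MTF encoding:
'c': index 1 in ['a', 'c', 'd', 'e'] -> ['c', 'a', 'd', 'e']
'c': index 0 in ['c', 'a', 'd', 'e'] -> ['c', 'a', 'd', 'e']
'd': index 2 in ['c', 'a', 'd', 'e'] -> ['d', 'c', 'a', 'e']
'd': index 0 in ['d', 'c', 'a', 'e'] -> ['d', 'c', 'a', 'e']
'e': index 3 in ['d', 'c', 'a', 'e'] -> ['e', 'd', 'c', 'a']
'a': index 3 in ['e', 'd', 'c', 'a'] -> ['a', 'e', 'd', 'c']
'd': index 2 in ['a', 'e', 'd', 'c'] -> ['d', 'a', 'e', 'c']
'd': index 0 in ['d', 'a', 'e', 'c'] -> ['d', 'a', 'e', 'c']
'e': index 2 in ['d', 'a', 'e', 'c'] -> ['e', 'd', 'a', 'c']


Output: [1, 0, 2, 0, 3, 3, 2, 0, 2]


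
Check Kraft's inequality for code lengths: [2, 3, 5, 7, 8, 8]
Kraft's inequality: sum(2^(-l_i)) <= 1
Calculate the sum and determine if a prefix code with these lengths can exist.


Sum = 2^(-2) + 2^(-3) + 2^(-5) + 2^(-7) + 2^(-8) + 2^(-8)
    = 0.25 + 0.125 + 0.03125 + 0.0078125 + 0.00390625 + 0.00390625
    = 108/256 = 0.421875
Since 0.421875 <= 1, Kraft's inequality IS satisfied.
A prefix code with these lengths CAN exist.

Kraft sum = 0.421875. Satisfied.


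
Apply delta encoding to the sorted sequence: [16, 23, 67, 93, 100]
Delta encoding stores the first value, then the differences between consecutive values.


First value: 16
Deltas:
  23 - 16 = 7
  67 - 23 = 44
  93 - 67 = 26
  100 - 93 = 7


Delta encoded: [16, 7, 44, 26, 7]


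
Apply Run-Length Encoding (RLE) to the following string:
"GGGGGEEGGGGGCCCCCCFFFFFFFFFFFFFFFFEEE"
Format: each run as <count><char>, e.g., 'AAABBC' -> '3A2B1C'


Scanning runs left to right:
  i=0: run of 'G' x 5 -> '5G'
  i=5: run of 'E' x 2 -> '2E'
  i=7: run of 'G' x 5 -> '5G'
  i=12: run of 'C' x 6 -> '6C'
  i=18: run of 'F' x 16 -> '16F'
  i=34: run of 'E' x 3 -> '3E'

RLE = 5G2E5G6C16F3E


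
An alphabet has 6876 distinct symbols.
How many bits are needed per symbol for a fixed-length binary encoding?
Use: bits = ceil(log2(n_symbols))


log2(6876) = 12.7474
Bracket: 2^12 = 4096 < 6876 <= 2^13 = 8192
So ceil(log2(6876)) = 13

bits = ceil(log2(6876)) = ceil(12.7474) = 13 bits


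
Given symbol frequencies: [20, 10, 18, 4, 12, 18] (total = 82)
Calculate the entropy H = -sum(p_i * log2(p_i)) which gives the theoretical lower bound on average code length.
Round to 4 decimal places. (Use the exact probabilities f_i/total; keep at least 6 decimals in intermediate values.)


Per-symbol terms -p_i * log2(p_i) with p_i = f_i/82:
  p = 20/82 = 0.243902: log2(p) = -2.035624, -p*log2(p) = 0.496494
  p = 10/82 = 0.121951: log2(p) = -3.035624, -p*log2(p) = 0.370198
  p = 18/82 = 0.219512: log2(p) = -2.187627, -p*log2(p) = 0.480211
  p = 4/82 = 0.048780: log2(p) = -4.357552, -p*log2(p) = 0.212564
  p = 12/82 = 0.146341: log2(p) = -2.772590, -p*log2(p) = 0.405745
  p = 18/82 = 0.219512: log2(p) = -2.187627, -p*log2(p) = 0.480211
H = 0.496494 + 0.370198 + 0.480211 + 0.212564 + 0.405745 + 0.480211 = 2.445423

H = 2.4454 bits/symbol


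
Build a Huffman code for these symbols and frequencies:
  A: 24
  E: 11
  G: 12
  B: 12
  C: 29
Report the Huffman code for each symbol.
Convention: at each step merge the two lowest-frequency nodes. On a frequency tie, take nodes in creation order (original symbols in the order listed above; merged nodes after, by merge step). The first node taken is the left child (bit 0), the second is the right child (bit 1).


Huffman tree construction:
Step 1: Merge E(11) + G(12) = 23
Step 2: Merge B(12) + (E+G)(23) = 35
Step 3: Merge A(24) + C(29) = 53
Step 4: Merge (B+(E+G))(35) + (A+C)(53) = 88
Read each symbol's code off the tree from the root (left child = 0, right child = 1).

Codes:
  A: 10 (length 2)
  E: 010 (length 3)
  G: 011 (length 3)
  B: 00 (length 2)
  C: 11 (length 2)
Average code length: 199/88 = 2.2614 bits/symbol


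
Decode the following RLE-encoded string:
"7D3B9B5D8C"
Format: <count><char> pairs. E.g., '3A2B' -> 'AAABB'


Expanding each <count><char> pair:
  7D -> 'DDDDDDD'
  3B -> 'BBB'
  9B -> 'BBBBBBBBB'
  5D -> 'DDDDD'
  8C -> 'CCCCCCCC'

Decoded = DDDDDDDBBBBBBBBBBBBDDDDDCCCCCCCC


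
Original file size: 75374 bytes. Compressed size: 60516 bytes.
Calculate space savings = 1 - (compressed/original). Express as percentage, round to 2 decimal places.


ratio = compressed/original = 60516/75374 = 0.802876
savings = 1 - ratio = 1 - 0.802876 = 0.197124
as a percentage: 0.197124 * 100 = 19.71%

Space savings = 1 - 60516/75374 = 19.71%


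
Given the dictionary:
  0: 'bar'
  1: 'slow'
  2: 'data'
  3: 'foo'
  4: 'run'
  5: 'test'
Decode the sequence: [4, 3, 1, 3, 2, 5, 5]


Look up each index in the dictionary:
  4 -> 'run'
  3 -> 'foo'
  1 -> 'slow'
  3 -> 'foo'
  2 -> 'data'
  5 -> 'test'
  5 -> 'test'

Decoded: "run foo slow foo data test test"


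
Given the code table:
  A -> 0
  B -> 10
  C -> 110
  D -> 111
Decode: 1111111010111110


Decoding:
111 -> D
111 -> D
10 -> B
10 -> B
111 -> D
110 -> C


Result: DDBBDC


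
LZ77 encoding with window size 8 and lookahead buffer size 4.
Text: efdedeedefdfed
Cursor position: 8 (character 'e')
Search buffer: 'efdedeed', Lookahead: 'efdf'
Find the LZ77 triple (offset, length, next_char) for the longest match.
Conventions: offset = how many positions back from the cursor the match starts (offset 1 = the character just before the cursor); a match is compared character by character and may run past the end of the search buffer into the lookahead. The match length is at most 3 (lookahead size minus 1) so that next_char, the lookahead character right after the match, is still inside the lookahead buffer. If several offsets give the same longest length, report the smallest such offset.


Try each offset into the search buffer:
  offset=1 (pos 7, char 'd'): match length 0
  offset=2 (pos 6, char 'e'): match length 1
  offset=3 (pos 5, char 'e'): match length 1
  offset=4 (pos 4, char 'd'): match length 0
  offset=5 (pos 3, char 'e'): match length 1
  offset=6 (pos 2, char 'd'): match length 0
  offset=7 (pos 1, char 'f'): match length 0
  offset=8 (pos 0, char 'e'): match length 3
Longest match has length 3 at offset 8.
next_char = character at position 8 + 3 = 11 -> 'f'

Best match: offset=8, length=3 (matching 'efd' starting at position 0)
LZ77 triple: (8, 3, 'f')


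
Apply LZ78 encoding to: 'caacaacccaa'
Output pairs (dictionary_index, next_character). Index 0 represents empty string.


LZ78 encoding steps:
Dictionary: {0: ''}
Step 1: w='' (idx 0), next='c' -> output (0, 'c'), add 'c' as idx 1
Step 2: w='' (idx 0), next='a' -> output (0, 'a'), add 'a' as idx 2
Step 3: w='a' (idx 2), next='c' -> output (2, 'c'), add 'ac' as idx 3
Step 4: w='a' (idx 2), next='a' -> output (2, 'a'), add 'aa' as idx 4
Step 5: w='c' (idx 1), next='c' -> output (1, 'c'), add 'cc' as idx 5
Step 6: w='c' (idx 1), next='a' -> output (1, 'a'), add 'ca' as idx 6
Step 7: w='a' (idx 2), end of input -> output (2, '')


Encoded: [(0, 'c'), (0, 'a'), (2, 'c'), (2, 'a'), (1, 'c'), (1, 'a'), (2, '')]


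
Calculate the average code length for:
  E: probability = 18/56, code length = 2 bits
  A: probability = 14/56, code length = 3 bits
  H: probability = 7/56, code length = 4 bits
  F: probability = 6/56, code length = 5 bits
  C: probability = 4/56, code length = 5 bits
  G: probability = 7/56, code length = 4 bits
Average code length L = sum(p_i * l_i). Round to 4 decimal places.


Weighted contributions p_i * l_i:
  E: (18/56) * 2 = 36/56
  A: (14/56) * 3 = 42/56
  H: (7/56) * 4 = 28/56
  F: (6/56) * 5 = 30/56
  C: (4/56) * 5 = 20/56
  G: (7/56) * 4 = 28/56
Sum = (36 + 42 + 28 + 30 + 20 + 28)/56 = 184/56

L = 184/56 = 3.2857 bits/symbol


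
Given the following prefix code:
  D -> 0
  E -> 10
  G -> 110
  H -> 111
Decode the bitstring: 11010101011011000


Decoding step by step:
Bits 110 -> G
Bits 10 -> E
Bits 10 -> E
Bits 10 -> E
Bits 110 -> G
Bits 110 -> G
Bits 0 -> D
Bits 0 -> D


Decoded message: GEEEGGDD


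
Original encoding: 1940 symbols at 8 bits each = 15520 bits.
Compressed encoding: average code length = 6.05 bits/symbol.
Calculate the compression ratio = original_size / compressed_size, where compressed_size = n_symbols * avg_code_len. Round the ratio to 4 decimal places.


original_size = n_symbols * orig_bits = 1940 * 8 = 15520 bits
compressed_size = n_symbols * avg_code_len = 1940 * 6.05 = 11737.0 bits
ratio = original_size / compressed_size = 15520 / 11737.0 = 1.3223

Compression ratio = 1.3223


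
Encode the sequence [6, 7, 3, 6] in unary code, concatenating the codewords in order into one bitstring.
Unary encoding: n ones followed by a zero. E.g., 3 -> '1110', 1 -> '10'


Encode each number as n ones followed by a terminating 0:
  6 -> 1111110 (7 bits)
  7 -> 11111110 (8 bits)
  3 -> 1110 (4 bits)
  6 -> 1111110 (7 bits)
Total length = 7 + 8 + 4 + 7 = 26 bits.

Unary([6, 7, 3, 6]) = 11111101111111011101111110 (26 bits)


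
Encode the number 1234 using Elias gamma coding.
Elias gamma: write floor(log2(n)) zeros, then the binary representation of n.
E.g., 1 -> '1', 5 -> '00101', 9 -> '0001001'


num_bits = floor(log2(1234)) + 1 = 11
leading_zeros = num_bits - 1 = 10
binary(1234) = 10011010010

Elias gamma(1234) = '0000000000' + '10011010010' = 000000000010011010010 (21 bits)


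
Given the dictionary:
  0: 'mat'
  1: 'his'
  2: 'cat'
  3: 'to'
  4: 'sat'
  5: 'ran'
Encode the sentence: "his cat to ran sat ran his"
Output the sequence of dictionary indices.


Look up each word in the dictionary:
  'his' -> 1
  'cat' -> 2
  'to' -> 3
  'ran' -> 5
  'sat' -> 4
  'ran' -> 5
  'his' -> 1

Encoded: [1, 2, 3, 5, 4, 5, 1]


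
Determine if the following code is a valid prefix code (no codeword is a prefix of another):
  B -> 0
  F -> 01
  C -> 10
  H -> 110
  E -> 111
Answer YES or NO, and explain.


Checking each pair (does one codeword prefix another?):
  B='0' vs F='01': prefix -- VIOLATION

NO -- this is NOT a valid prefix code. B (0) is a prefix of F (01).


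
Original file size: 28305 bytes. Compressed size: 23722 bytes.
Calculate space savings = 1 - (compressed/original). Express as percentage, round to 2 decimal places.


ratio = compressed/original = 23722/28305 = 0.838085
savings = 1 - ratio = 1 - 0.838085 = 0.161915
as a percentage: 0.161915 * 100 = 16.19%

Space savings = 1 - 23722/28305 = 16.19%


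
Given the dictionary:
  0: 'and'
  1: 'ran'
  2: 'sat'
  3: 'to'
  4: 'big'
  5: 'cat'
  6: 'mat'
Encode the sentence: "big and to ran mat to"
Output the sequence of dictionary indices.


Look up each word in the dictionary:
  'big' -> 4
  'and' -> 0
  'to' -> 3
  'ran' -> 1
  'mat' -> 6
  'to' -> 3

Encoded: [4, 0, 3, 1, 6, 3]


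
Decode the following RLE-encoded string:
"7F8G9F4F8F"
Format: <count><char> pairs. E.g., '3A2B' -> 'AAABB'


Expanding each <count><char> pair:
  7F -> 'FFFFFFF'
  8G -> 'GGGGGGGG'
  9F -> 'FFFFFFFFF'
  4F -> 'FFFF'
  8F -> 'FFFFFFFF'

Decoded = FFFFFFFGGGGGGGGFFFFFFFFFFFFFFFFFFFFF


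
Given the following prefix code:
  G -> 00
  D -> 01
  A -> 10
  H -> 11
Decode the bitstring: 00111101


Decoding step by step:
Bits 00 -> G
Bits 11 -> H
Bits 11 -> H
Bits 01 -> D


Decoded message: GHHD


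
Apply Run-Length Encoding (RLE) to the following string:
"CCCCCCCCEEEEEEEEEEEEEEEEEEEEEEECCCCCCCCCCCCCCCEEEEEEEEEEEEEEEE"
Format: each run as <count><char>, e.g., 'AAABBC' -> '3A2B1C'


Scanning runs left to right:
  i=0: run of 'C' x 8 -> '8C'
  i=8: run of 'E' x 23 -> '23E'
  i=31: run of 'C' x 15 -> '15C'
  i=46: run of 'E' x 16 -> '16E'

RLE = 8C23E15C16E


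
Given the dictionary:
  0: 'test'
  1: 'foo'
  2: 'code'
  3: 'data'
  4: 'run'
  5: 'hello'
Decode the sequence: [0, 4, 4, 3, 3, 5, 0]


Look up each index in the dictionary:
  0 -> 'test'
  4 -> 'run'
  4 -> 'run'
  3 -> 'data'
  3 -> 'data'
  5 -> 'hello'
  0 -> 'test'

Decoded: "test run run data data hello test"


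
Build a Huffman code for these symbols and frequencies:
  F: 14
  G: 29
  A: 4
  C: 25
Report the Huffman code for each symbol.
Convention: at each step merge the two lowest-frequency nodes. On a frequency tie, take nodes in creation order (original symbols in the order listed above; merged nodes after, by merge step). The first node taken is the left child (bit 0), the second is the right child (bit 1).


Huffman tree construction:
Step 1: Merge A(4) + F(14) = 18
Step 2: Merge (A+F)(18) + C(25) = 43
Step 3: Merge G(29) + ((A+F)+C)(43) = 72
Read each symbol's code off the tree from the root (left child = 0, right child = 1).

Codes:
  F: 101 (length 3)
  G: 0 (length 1)
  A: 100 (length 3)
  C: 11 (length 2)
Average code length: 133/72 = 1.8472 bits/symbol


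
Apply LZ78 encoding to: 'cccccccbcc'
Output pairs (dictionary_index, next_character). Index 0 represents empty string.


LZ78 encoding steps:
Dictionary: {0: ''}
Step 1: w='' (idx 0), next='c' -> output (0, 'c'), add 'c' as idx 1
Step 2: w='c' (idx 1), next='c' -> output (1, 'c'), add 'cc' as idx 2
Step 3: w='cc' (idx 2), next='c' -> output (2, 'c'), add 'ccc' as idx 3
Step 4: w='c' (idx 1), next='b' -> output (1, 'b'), add 'cb' as idx 4
Step 5: w='cc' (idx 2), end of input -> output (2, '')


Encoded: [(0, 'c'), (1, 'c'), (2, 'c'), (1, 'b'), (2, '')]


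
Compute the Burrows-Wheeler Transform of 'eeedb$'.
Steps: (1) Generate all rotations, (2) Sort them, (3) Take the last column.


Rotations (sorted):
  0: $eeedb -> last char: b
  1: b$eeed -> last char: d
  2: db$eee -> last char: e
  3: edb$ee -> last char: e
  4: eedb$e -> last char: e
  5: eeedb$ -> last char: $


BWT = bdeee$


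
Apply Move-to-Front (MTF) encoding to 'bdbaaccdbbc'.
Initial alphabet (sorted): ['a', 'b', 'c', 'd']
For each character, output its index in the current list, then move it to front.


MTF encoding:
'b': index 1 in ['a', 'b', 'c', 'd'] -> ['b', 'a', 'c', 'd']
'd': index 3 in ['b', 'a', 'c', 'd'] -> ['d', 'b', 'a', 'c']
'b': index 1 in ['d', 'b', 'a', 'c'] -> ['b', 'd', 'a', 'c']
'a': index 2 in ['b', 'd', 'a', 'c'] -> ['a', 'b', 'd', 'c']
'a': index 0 in ['a', 'b', 'd', 'c'] -> ['a', 'b', 'd', 'c']
'c': index 3 in ['a', 'b', 'd', 'c'] -> ['c', 'a', 'b', 'd']
'c': index 0 in ['c', 'a', 'b', 'd'] -> ['c', 'a', 'b', 'd']
'd': index 3 in ['c', 'a', 'b', 'd'] -> ['d', 'c', 'a', 'b']
'b': index 3 in ['d', 'c', 'a', 'b'] -> ['b', 'd', 'c', 'a']
'b': index 0 in ['b', 'd', 'c', 'a'] -> ['b', 'd', 'c', 'a']
'c': index 2 in ['b', 'd', 'c', 'a'] -> ['c', 'b', 'd', 'a']


Output: [1, 3, 1, 2, 0, 3, 0, 3, 3, 0, 2]


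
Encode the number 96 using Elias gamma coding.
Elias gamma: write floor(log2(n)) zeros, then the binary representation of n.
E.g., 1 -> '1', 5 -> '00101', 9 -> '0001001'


num_bits = floor(log2(96)) + 1 = 7
leading_zeros = num_bits - 1 = 6
binary(96) = 1100000

Elias gamma(96) = '000000' + '1100000' = 0000001100000 (13 bits)


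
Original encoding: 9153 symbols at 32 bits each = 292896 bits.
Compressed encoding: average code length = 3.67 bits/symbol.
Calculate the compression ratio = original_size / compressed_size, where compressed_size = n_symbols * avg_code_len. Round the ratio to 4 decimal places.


original_size = n_symbols * orig_bits = 9153 * 32 = 292896 bits
compressed_size = n_symbols * avg_code_len = 9153 * 3.67 = 33591.51 bits
ratio = original_size / compressed_size = 292896 / 33591.51 = 8.7193

Compression ratio = 8.7193


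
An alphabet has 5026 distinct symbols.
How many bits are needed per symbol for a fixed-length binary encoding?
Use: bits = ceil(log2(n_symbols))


log2(5026) = 12.2952
Bracket: 2^12 = 4096 < 5026 <= 2^13 = 8192
So ceil(log2(5026)) = 13

bits = ceil(log2(5026)) = ceil(12.2952) = 13 bits


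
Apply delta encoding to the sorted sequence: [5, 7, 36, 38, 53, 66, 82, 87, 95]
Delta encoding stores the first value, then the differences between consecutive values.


First value: 5
Deltas:
  7 - 5 = 2
  36 - 7 = 29
  38 - 36 = 2
  53 - 38 = 15
  66 - 53 = 13
  82 - 66 = 16
  87 - 82 = 5
  95 - 87 = 8


Delta encoded: [5, 2, 29, 2, 15, 13, 16, 5, 8]


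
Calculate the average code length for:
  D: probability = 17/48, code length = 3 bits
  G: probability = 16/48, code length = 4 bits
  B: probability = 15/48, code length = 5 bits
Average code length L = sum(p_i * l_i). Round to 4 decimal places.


Weighted contributions p_i * l_i:
  D: (17/48) * 3 = 51/48
  G: (16/48) * 4 = 64/48
  B: (15/48) * 5 = 75/48
Sum = (51 + 64 + 75)/48 = 190/48

L = 190/48 = 3.9583 bits/symbol


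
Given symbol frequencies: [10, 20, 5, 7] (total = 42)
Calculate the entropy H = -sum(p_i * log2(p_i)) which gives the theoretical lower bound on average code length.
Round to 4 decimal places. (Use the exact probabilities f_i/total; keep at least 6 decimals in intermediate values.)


Per-symbol terms -p_i * log2(p_i) with p_i = f_i/42:
  p = 10/42 = 0.238095: log2(p) = -2.070389, -p*log2(p) = 0.492950
  p = 20/42 = 0.476190: log2(p) = -1.070389, -p*log2(p) = 0.509709
  p = 5/42 = 0.119048: log2(p) = -3.070389, -p*log2(p) = 0.365523
  p = 7/42 = 0.166667: log2(p) = -2.584963, -p*log2(p) = 0.430827
H = 0.492950 + 0.509709 + 0.365523 + 0.430827 = 1.799009

H = 1.799 bits/symbol


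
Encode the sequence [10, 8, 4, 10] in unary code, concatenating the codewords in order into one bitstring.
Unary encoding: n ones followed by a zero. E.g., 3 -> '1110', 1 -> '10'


Encode each number as n ones followed by a terminating 0:
  10 -> 11111111110 (11 bits)
  8 -> 111111110 (9 bits)
  4 -> 11110 (5 bits)
  10 -> 11111111110 (11 bits)
Total length = 11 + 9 + 5 + 11 = 36 bits.

Unary([10, 8, 4, 10]) = 111111111101111111101111011111111110 (36 bits)


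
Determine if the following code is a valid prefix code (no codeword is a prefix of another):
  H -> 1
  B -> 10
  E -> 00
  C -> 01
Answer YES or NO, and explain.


Checking each pair (does one codeword prefix another?):
  H='1' vs B='10': prefix -- VIOLATION

NO -- this is NOT a valid prefix code. H (1) is a prefix of B (10).


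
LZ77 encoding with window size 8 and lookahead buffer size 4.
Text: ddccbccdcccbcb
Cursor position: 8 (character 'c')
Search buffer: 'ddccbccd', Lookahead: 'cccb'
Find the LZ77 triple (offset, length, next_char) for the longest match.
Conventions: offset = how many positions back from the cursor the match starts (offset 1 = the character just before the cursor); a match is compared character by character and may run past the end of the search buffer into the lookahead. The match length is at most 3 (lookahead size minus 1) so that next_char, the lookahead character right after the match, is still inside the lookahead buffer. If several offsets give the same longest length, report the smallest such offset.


Try each offset into the search buffer:
  offset=1 (pos 7, char 'd'): match length 0
  offset=2 (pos 6, char 'c'): match length 1
  offset=3 (pos 5, char 'c'): match length 2
  offset=4 (pos 4, char 'b'): match length 0
  offset=5 (pos 3, char 'c'): match length 1
  offset=6 (pos 2, char 'c'): match length 2
  offset=7 (pos 1, char 'd'): match length 0
  offset=8 (pos 0, char 'd'): match length 0
Longest match has length 2, found at offsets 3, 6; take the smallest, offset 3.
next_char = character at position 8 + 2 = 10 -> 'c'

Best match: offset=3, length=2 (matching 'cc' starting at position 5)
LZ77 triple: (3, 2, 'c')


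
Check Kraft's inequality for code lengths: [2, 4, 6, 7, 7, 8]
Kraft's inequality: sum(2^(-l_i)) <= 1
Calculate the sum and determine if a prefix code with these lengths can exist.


Sum = 2^(-2) + 2^(-4) + 2^(-6) + 2^(-7) + 2^(-7) + 2^(-8)
    = 0.25 + 0.0625 + 0.015625 + 0.0078125 + 0.0078125 + 0.00390625
    = 89/256 = 0.34765625
Since 0.34765625 <= 1, Kraft's inequality IS satisfied.
A prefix code with these lengths CAN exist.

Kraft sum = 0.34765625. Satisfied.


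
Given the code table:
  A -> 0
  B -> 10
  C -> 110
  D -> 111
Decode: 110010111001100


Decoding:
110 -> C
0 -> A
10 -> B
111 -> D
0 -> A
0 -> A
110 -> C
0 -> A


Result: CABDAACA


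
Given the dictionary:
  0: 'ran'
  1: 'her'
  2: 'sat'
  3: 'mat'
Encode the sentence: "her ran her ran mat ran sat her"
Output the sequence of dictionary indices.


Look up each word in the dictionary:
  'her' -> 1
  'ran' -> 0
  'her' -> 1
  'ran' -> 0
  'mat' -> 3
  'ran' -> 0
  'sat' -> 2
  'her' -> 1

Encoded: [1, 0, 1, 0, 3, 0, 2, 1]


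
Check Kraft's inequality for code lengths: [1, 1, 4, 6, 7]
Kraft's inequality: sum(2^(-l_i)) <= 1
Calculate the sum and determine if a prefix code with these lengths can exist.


Sum = 2^(-1) + 2^(-1) + 2^(-4) + 2^(-6) + 2^(-7)
    = 0.5 + 0.5 + 0.0625 + 0.015625 + 0.0078125
    = 139/128 = 1.0859375
Since 1.0859375 > 1, Kraft's inequality is NOT satisfied.
A prefix code with these lengths CANNOT exist.

Kraft sum = 1.0859375. Not satisfied.


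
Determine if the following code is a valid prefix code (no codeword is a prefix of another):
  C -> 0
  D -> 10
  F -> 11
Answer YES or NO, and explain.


Checking each pair (does one codeword prefix another?):
  C='0' vs D='10': no prefix
  C='0' vs F='11': no prefix
  D='10' vs C='0': no prefix
  D='10' vs F='11': no prefix
  F='11' vs C='0': no prefix
  F='11' vs D='10': no prefix
No violation found over all pairs.

YES -- this is a valid prefix code. No codeword is a prefix of any other codeword.


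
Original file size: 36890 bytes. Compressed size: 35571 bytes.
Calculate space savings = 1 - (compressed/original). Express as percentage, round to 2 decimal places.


ratio = compressed/original = 35571/36890 = 0.964245
savings = 1 - ratio = 1 - 0.964245 = 0.035755
as a percentage: 0.035755 * 100 = 3.58%

Space savings = 1 - 35571/36890 = 3.58%


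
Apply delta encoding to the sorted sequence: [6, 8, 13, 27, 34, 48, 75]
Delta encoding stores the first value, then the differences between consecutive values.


First value: 6
Deltas:
  8 - 6 = 2
  13 - 8 = 5
  27 - 13 = 14
  34 - 27 = 7
  48 - 34 = 14
  75 - 48 = 27


Delta encoded: [6, 2, 5, 14, 7, 14, 27]


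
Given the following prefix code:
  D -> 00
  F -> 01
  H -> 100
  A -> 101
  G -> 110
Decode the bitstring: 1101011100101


Decoding step by step:
Bits 110 -> G
Bits 101 -> A
Bits 110 -> G
Bits 01 -> F
Bits 01 -> F


Decoded message: GAGFF


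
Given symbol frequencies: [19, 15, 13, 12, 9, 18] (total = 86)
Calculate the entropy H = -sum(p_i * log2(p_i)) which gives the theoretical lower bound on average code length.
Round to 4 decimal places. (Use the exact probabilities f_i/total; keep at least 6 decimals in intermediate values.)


Per-symbol terms -p_i * log2(p_i) with p_i = f_i/86:
  p = 19/86 = 0.220930: log2(p) = -2.178337, -p*log2(p) = 0.481261
  p = 15/86 = 0.174419: log2(p) = -2.519374, -p*log2(p) = 0.439426
  p = 13/86 = 0.151163: log2(p) = -2.725825, -p*log2(p) = 0.412043
  p = 12/86 = 0.139535: log2(p) = -2.841302, -p*log2(p) = 0.396461
  p = 9/86 = 0.104651: log2(p) = -3.256340, -p*log2(p) = 0.340780
  p = 18/86 = 0.209302: log2(p) = -2.256340, -p*log2(p) = 0.472257
H = 0.481261 + 0.439426 + 0.412043 + 0.396461 + 0.340780 + 0.472257 = 2.542228

H = 2.5422 bits/symbol


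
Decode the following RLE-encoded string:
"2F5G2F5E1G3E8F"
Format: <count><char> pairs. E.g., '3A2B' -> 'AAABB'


Expanding each <count><char> pair:
  2F -> 'FF'
  5G -> 'GGGGG'
  2F -> 'FF'
  5E -> 'EEEEE'
  1G -> 'G'
  3E -> 'EEE'
  8F -> 'FFFFFFFF'

Decoded = FFGGGGGFFEEEEEGEEEFFFFFFFF


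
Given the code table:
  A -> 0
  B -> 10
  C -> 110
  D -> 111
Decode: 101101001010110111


Decoding:
10 -> B
110 -> C
10 -> B
0 -> A
10 -> B
10 -> B
110 -> C
111 -> D


Result: BCBABBCD


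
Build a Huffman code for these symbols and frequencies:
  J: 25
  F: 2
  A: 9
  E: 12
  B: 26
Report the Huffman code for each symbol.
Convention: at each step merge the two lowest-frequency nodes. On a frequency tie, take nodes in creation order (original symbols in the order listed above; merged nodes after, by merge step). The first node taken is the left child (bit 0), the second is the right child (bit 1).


Huffman tree construction:
Step 1: Merge F(2) + A(9) = 11
Step 2: Merge (F+A)(11) + E(12) = 23
Step 3: Merge ((F+A)+E)(23) + J(25) = 48
Step 4: Merge B(26) + (((F+A)+E)+J)(48) = 74
Read each symbol's code off the tree from the root (left child = 0, right child = 1).

Codes:
  J: 11 (length 2)
  F: 1000 (length 4)
  A: 1001 (length 4)
  E: 101 (length 3)
  B: 0 (length 1)
Average code length: 156/74 = 2.1081 bits/symbol


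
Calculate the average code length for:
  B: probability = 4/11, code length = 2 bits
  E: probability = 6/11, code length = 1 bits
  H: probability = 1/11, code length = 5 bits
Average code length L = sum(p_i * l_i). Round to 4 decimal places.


Weighted contributions p_i * l_i:
  B: (4/11) * 2 = 8/11
  E: (6/11) * 1 = 6/11
  H: (1/11) * 5 = 5/11
Sum = (8 + 6 + 5)/11 = 19/11

L = 19/11 = 1.7273 bits/symbol


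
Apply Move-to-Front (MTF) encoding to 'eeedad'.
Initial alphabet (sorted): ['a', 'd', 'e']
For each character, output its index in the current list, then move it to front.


MTF encoding:
'e': index 2 in ['a', 'd', 'e'] -> ['e', 'a', 'd']
'e': index 0 in ['e', 'a', 'd'] -> ['e', 'a', 'd']
'e': index 0 in ['e', 'a', 'd'] -> ['e', 'a', 'd']
'd': index 2 in ['e', 'a', 'd'] -> ['d', 'e', 'a']
'a': index 2 in ['d', 'e', 'a'] -> ['a', 'd', 'e']
'd': index 1 in ['a', 'd', 'e'] -> ['d', 'a', 'e']


Output: [2, 0, 0, 2, 2, 1]


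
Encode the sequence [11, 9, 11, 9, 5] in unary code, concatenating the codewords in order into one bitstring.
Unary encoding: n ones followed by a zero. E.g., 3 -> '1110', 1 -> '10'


Encode each number as n ones followed by a terminating 0:
  11 -> 111111111110 (12 bits)
  9 -> 1111111110 (10 bits)
  11 -> 111111111110 (12 bits)
  9 -> 1111111110 (10 bits)
  5 -> 111110 (6 bits)
Total length = 12 + 10 + 12 + 10 + 6 = 50 bits.

Unary([11, 9, 11, 9, 5]) = 11111111111011111111101111111111101111111110111110 (50 bits)


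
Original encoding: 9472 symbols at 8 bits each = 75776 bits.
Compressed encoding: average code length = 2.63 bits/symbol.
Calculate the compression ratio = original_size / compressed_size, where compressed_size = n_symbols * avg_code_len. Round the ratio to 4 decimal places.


original_size = n_symbols * orig_bits = 9472 * 8 = 75776 bits
compressed_size = n_symbols * avg_code_len = 9472 * 2.63 = 24911.36 bits
ratio = original_size / compressed_size = 75776 / 24911.36 = 3.0418

Compression ratio = 3.0418


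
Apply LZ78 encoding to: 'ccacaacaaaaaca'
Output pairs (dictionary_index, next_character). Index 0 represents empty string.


LZ78 encoding steps:
Dictionary: {0: ''}
Step 1: w='' (idx 0), next='c' -> output (0, 'c'), add 'c' as idx 1
Step 2: w='c' (idx 1), next='a' -> output (1, 'a'), add 'ca' as idx 2
Step 3: w='ca' (idx 2), next='a' -> output (2, 'a'), add 'caa' as idx 3
Step 4: w='caa' (idx 3), next='a' -> output (3, 'a'), add 'caaa' as idx 4
Step 5: w='' (idx 0), next='a' -> output (0, 'a'), add 'a' as idx 5
Step 6: w='a' (idx 5), next='c' -> output (5, 'c'), add 'ac' as idx 6
Step 7: w='a' (idx 5), end of input -> output (5, '')


Encoded: [(0, 'c'), (1, 'a'), (2, 'a'), (3, 'a'), (0, 'a'), (5, 'c'), (5, '')]


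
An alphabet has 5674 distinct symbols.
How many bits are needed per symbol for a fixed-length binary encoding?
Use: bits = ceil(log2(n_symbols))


log2(5674) = 12.4702
Bracket: 2^12 = 4096 < 5674 <= 2^13 = 8192
So ceil(log2(5674)) = 13

bits = ceil(log2(5674)) = ceil(12.4702) = 13 bits


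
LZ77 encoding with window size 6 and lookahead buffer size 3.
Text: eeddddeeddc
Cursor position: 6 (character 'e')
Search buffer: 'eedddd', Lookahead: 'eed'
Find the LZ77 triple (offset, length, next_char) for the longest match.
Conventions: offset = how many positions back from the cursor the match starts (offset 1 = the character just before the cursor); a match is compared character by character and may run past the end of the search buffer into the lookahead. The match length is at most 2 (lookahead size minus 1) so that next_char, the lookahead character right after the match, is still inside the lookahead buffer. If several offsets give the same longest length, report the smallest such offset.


Try each offset into the search buffer:
  offset=1 (pos 5, char 'd'): match length 0
  offset=2 (pos 4, char 'd'): match length 0
  offset=3 (pos 3, char 'd'): match length 0
  offset=4 (pos 2, char 'd'): match length 0
  offset=5 (pos 1, char 'e'): match length 1
  offset=6 (pos 0, char 'e'): match length 2
Longest match has length 2 at offset 6.
next_char = character at position 6 + 2 = 8 -> 'd'

Best match: offset=6, length=2 (matching 'ee' starting at position 0)
LZ77 triple: (6, 2, 'd')


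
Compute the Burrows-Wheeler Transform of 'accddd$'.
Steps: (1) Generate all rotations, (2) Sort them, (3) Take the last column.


Rotations (sorted):
  0: $accddd -> last char: d
  1: accddd$ -> last char: $
  2: ccddd$a -> last char: a
  3: cddd$ac -> last char: c
  4: d$accdd -> last char: d
  5: dd$accd -> last char: d
  6: ddd$acc -> last char: c


BWT = d$acddc


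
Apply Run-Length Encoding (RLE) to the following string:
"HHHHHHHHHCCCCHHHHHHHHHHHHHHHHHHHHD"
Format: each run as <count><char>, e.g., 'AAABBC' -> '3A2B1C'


Scanning runs left to right:
  i=0: run of 'H' x 9 -> '9H'
  i=9: run of 'C' x 4 -> '4C'
  i=13: run of 'H' x 20 -> '20H'
  i=33: run of 'D' x 1 -> '1D'

RLE = 9H4C20H1D


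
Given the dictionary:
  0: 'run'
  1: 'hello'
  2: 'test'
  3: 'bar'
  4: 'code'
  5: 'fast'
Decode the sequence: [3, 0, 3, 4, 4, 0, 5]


Look up each index in the dictionary:
  3 -> 'bar'
  0 -> 'run'
  3 -> 'bar'
  4 -> 'code'
  4 -> 'code'
  0 -> 'run'
  5 -> 'fast'

Decoded: "bar run bar code code run fast"


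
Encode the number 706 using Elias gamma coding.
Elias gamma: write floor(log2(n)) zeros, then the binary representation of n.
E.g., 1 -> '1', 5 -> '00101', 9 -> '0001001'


num_bits = floor(log2(706)) + 1 = 10
leading_zeros = num_bits - 1 = 9
binary(706) = 1011000010

Elias gamma(706) = '000000000' + '1011000010' = 0000000001011000010 (19 bits)


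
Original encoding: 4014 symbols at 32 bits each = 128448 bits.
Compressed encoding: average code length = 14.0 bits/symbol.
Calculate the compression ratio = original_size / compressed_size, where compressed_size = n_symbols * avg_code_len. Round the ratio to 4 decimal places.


original_size = n_symbols * orig_bits = 4014 * 32 = 128448 bits
compressed_size = n_symbols * avg_code_len = 4014 * 14.0 = 56196.0 bits
ratio = original_size / compressed_size = 128448 / 56196.0 = 2.2857

Compression ratio = 2.2857


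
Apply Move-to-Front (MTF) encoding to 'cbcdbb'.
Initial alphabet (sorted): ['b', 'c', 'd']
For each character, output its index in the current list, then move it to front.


MTF encoding:
'c': index 1 in ['b', 'c', 'd'] -> ['c', 'b', 'd']
'b': index 1 in ['c', 'b', 'd'] -> ['b', 'c', 'd']
'c': index 1 in ['b', 'c', 'd'] -> ['c', 'b', 'd']
'd': index 2 in ['c', 'b', 'd'] -> ['d', 'c', 'b']
'b': index 2 in ['d', 'c', 'b'] -> ['b', 'd', 'c']
'b': index 0 in ['b', 'd', 'c'] -> ['b', 'd', 'c']


Output: [1, 1, 1, 2, 2, 0]


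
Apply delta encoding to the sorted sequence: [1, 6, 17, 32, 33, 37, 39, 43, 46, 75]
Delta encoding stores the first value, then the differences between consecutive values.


First value: 1
Deltas:
  6 - 1 = 5
  17 - 6 = 11
  32 - 17 = 15
  33 - 32 = 1
  37 - 33 = 4
  39 - 37 = 2
  43 - 39 = 4
  46 - 43 = 3
  75 - 46 = 29


Delta encoded: [1, 5, 11, 15, 1, 4, 2, 4, 3, 29]


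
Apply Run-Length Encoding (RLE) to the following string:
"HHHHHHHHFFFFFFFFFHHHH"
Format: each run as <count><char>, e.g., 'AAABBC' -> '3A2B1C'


Scanning runs left to right:
  i=0: run of 'H' x 8 -> '8H'
  i=8: run of 'F' x 9 -> '9F'
  i=17: run of 'H' x 4 -> '4H'

RLE = 8H9F4H


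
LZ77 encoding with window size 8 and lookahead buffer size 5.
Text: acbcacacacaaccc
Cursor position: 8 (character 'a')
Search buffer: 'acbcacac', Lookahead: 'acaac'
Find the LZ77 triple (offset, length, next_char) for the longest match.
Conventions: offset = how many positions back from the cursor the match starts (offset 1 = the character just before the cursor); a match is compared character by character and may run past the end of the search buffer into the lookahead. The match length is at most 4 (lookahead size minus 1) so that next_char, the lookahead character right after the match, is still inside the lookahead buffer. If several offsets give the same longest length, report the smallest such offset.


Try each offset into the search buffer:
  offset=1 (pos 7, char 'c'): match length 0
  offset=2 (pos 6, char 'a'): match length 3
  offset=3 (pos 5, char 'c'): match length 0
  offset=4 (pos 4, char 'a'): match length 3
  offset=5 (pos 3, char 'c'): match length 0
  offset=6 (pos 2, char 'b'): match length 0
  offset=7 (pos 1, char 'c'): match length 0
  offset=8 (pos 0, char 'a'): match length 2
Longest match has length 3, found at offsets 2, 4; take the smallest, offset 2.
next_char = character at position 8 + 3 = 11 -> 'a'

Best match: offset=2, length=3 (matching 'aca' starting at position 6)
LZ77 triple: (2, 3, 'a')


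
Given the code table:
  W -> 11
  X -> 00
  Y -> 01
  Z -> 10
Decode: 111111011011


Decoding:
11 -> W
11 -> W
11 -> W
01 -> Y
10 -> Z
11 -> W


Result: WWWYZW


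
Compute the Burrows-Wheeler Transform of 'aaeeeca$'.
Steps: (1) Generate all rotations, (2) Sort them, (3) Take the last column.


Rotations (sorted):
  0: $aaeeeca -> last char: a
  1: a$aaeeec -> last char: c
  2: aaeeeca$ -> last char: $
  3: aeeeca$a -> last char: a
  4: ca$aaeee -> last char: e
  5: eca$aaee -> last char: e
  6: eeca$aae -> last char: e
  7: eeeca$aa -> last char: a


BWT = ac$aeeea


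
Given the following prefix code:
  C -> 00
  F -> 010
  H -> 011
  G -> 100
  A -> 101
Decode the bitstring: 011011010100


Decoding step by step:
Bits 011 -> H
Bits 011 -> H
Bits 010 -> F
Bits 100 -> G


Decoded message: HHFG


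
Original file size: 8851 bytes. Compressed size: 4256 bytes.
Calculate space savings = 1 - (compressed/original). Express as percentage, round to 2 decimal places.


ratio = compressed/original = 4256/8851 = 0.48085
savings = 1 - ratio = 1 - 0.48085 = 0.51915
as a percentage: 0.51915 * 100 = 51.92%

Space savings = 1 - 4256/8851 = 51.92%
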